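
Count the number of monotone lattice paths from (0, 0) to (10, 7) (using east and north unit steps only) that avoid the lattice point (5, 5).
Number of paths = 14156

Total paths from (0, 0) to (10, 7): C(17, 10) = 19448. Paths through (5, 5): (paths (0, 0) → (5, 5)) × (paths (5, 5) → (10, 7)) = C(10, 5) · C(7, 5) = 252 · 21 = 5292. Avoidance count = 19448 − 5292 = 14156.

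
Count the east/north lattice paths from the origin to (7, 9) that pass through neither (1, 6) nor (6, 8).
Number of paths = 5140

Inclusion–exclusion. Total paths: C(16, 7) = 11440. Through P₁: C(7, 1)·C(9, 6) = 588. Through P₂: C(14, 6)·C(2, 1) = 6006. Since P₁ is strictly southwest of P₂, a monotone path through both must visit P₁ then P₂; paths through both = C(7, 1)·C(7, 5)·C(2, 1) = 294. Avoid both = 11440 − 588 − 6006 + 294 = 5140.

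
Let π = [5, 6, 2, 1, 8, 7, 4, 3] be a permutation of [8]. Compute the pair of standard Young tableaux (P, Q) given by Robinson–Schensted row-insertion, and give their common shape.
P = [1, 3, 7] / [2, 4] / [5, 6] / [8];  Q = [1, 2, 5] / [3, 6] / [4, 7] / [8];  common shape = (3, 2, 2, 1)

Row-insert the values π_1, π_2, … into P one at a time, bumping the leftmost entry strictly greater than the inserted value down to the next row. The recording tableau Q records, in position (i, j), the step at which that cell was added to P.
  Insert 5 (step 1): P = [5];  Q = [1]
  Insert 6 (step 2): P = [5, 6];  Q = [1, 2]
  Insert 2 (step 3): P = [2, 6] / [5];  Q = [1, 2] / [3]
  Insert 1 (step 4): P = [1, 6] / [2] / [5];  Q = [1, 2] / [3] / [4]
  Insert 8 (step 5): P = [1, 6, 8] / [2] / [5];  Q = [1, 2, 5] / [3] / [4]
  Insert 7 (step 6): P = [1, 6, 7] / [2, 8] / [5];  Q = [1, 2, 5] / [3, 6] / [4]
  Insert 4 (step 7): P = [1, 4, 7] / [2, 6] / [5, 8];  Q = [1, 2, 5] / [3, 6] / [4, 7]
  Insert 3 (step 8): P = [1, 3, 7] / [2, 4] / [5, 6] / [8];  Q = [1, 2, 5] / [3, 6] / [4, 7] / [8]
Final shape: (3, 2, 2, 1).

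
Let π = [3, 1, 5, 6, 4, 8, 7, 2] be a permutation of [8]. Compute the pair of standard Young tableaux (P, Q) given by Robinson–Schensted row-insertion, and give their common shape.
P = [1, 2, 6, 7] / [3, 4, 8] / [5];  Q = [1, 3, 4, 6] / [2, 5, 7] / [8];  common shape = (4, 3, 1)

Row-insert the values π_1, π_2, … into P one at a time, bumping the leftmost entry strictly greater than the inserted value down to the next row. The recording tableau Q records, in position (i, j), the step at which that cell was added to P.
  Insert 3 (step 1): P = [3];  Q = [1]
  Insert 1 (step 2): P = [1] / [3];  Q = [1] / [2]
  Insert 5 (step 3): P = [1, 5] / [3];  Q = [1, 3] / [2]
  Insert 6 (step 4): P = [1, 5, 6] / [3];  Q = [1, 3, 4] / [2]
  Insert 4 (step 5): P = [1, 4, 6] / [3, 5];  Q = [1, 3, 4] / [2, 5]
  Insert 8 (step 6): P = [1, 4, 6, 8] / [3, 5];  Q = [1, 3, 4, 6] / [2, 5]
  Insert 7 (step 7): P = [1, 4, 6, 7] / [3, 5, 8];  Q = [1, 3, 4, 6] / [2, 5, 7]
  Insert 2 (step 8): P = [1, 2, 6, 7] / [3, 4, 8] / [5];  Q = [1, 3, 4, 6] / [2, 5, 7] / [8]
Final shape: (4, 3, 1).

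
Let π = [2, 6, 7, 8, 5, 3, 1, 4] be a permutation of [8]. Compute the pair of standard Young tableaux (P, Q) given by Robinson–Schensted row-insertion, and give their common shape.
P = [1, 3, 4, 8] / [2, 7] / [5] / [6];  Q = [1, 2, 3, 4] / [5, 8] / [6] / [7];  common shape = (4, 2, 1, 1)

Row-insert the values π_1, π_2, … into P one at a time, bumping the leftmost entry strictly greater than the inserted value down to the next row. The recording tableau Q records, in position (i, j), the step at which that cell was added to P.
  Insert 2 (step 1): P = [2];  Q = [1]
  Insert 6 (step 2): P = [2, 6];  Q = [1, 2]
  Insert 7 (step 3): P = [2, 6, 7];  Q = [1, 2, 3]
  Insert 8 (step 4): P = [2, 6, 7, 8];  Q = [1, 2, 3, 4]
  Insert 5 (step 5): P = [2, 5, 7, 8] / [6];  Q = [1, 2, 3, 4] / [5]
  Insert 3 (step 6): P = [2, 3, 7, 8] / [5] / [6];  Q = [1, 2, 3, 4] / [5] / [6]
  Insert 1 (step 7): P = [1, 3, 7, 8] / [2] / [5] / [6];  Q = [1, 2, 3, 4] / [5] / [6] / [7]
  Insert 4 (step 8): P = [1, 3, 4, 8] / [2, 7] / [5] / [6];  Q = [1, 2, 3, 4] / [5, 8] / [6] / [7]
Final shape: (4, 2, 1, 1).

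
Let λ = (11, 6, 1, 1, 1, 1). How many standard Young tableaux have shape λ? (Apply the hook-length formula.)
# SYT of shape (11, 6, 1, 1, 1, 1) = 16665831

Hook-length formula: f^λ = n! / Π hook(c), product over all cells c of the Young diagram. For λ = (11, 6, 1, 1, 1, 1), n = 21 boxes. Hook lengths by row (left-to-right, top-to-bottom): [16, 11, 10, 9, 8, 7, 5, 4, 3, 2, 1]; [10, 5, 4, 3, 2, 1]; [4]; [3]; [2]; [1]. Product of hooks = 3065610240000. So f^λ = 21! / 3065610240000 = 51090942171709440000 / 3065610240000 = 16665831.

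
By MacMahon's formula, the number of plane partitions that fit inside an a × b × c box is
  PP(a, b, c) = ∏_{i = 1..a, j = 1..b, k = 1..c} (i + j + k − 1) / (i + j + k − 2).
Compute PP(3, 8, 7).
PP(3, 8, 7) = 4971151900

Evaluate the triple product over i = 1..3, j = 1..8, k = 1..7. The factors are (2/1) · (3/2) · (4/3) · (5/4) · (6/5) · (7/6) · (8/7) · (3/2) · … (168 factors total). The numerators and denominators telescope so the product is an integer; carrying out the multiplication exactly gives PP(3, 8, 7) = 4971151900.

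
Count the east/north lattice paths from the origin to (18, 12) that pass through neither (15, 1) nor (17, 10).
Number of paths = 61181186

Inclusion–exclusion. Total paths: C(30, 18) = 86493225. Through P₁: C(16, 15)·C(14, 3) = 5824. Through P₂: C(27, 17)·C(3, 1) = 25308855. Since P₁ is strictly southwest of P₂, a monotone path through both must visit P₁ then P₂; paths through both = C(16, 15)·C(11, 2)·C(3, 1) = 2640. Avoid both = 86493225 − 5824 − 25308855 + 2640 = 61181186.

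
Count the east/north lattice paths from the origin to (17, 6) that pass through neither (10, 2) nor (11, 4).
Number of paths = 46491

Inclusion–exclusion. Total paths: C(23, 17) = 100947. Through P₁: C(12, 10)·C(11, 7) = 21780. Through P₂: C(15, 11)·C(8, 6) = 38220. Since P₁ is strictly southwest of P₂, a monotone path through both must visit P₁ then P₂; paths through both = C(12, 10)·C(3, 1)·C(8, 6) = 5544. Avoid both = 100947 − 21780 − 38220 + 5544 = 46491.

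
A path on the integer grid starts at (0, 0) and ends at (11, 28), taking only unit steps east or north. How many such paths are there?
Number of paths = 1676056044

A monotone lattice path from (0, 0) to (11, 28) consists of 11 east steps and 28 north steps in some order, so it is determined by which 11 of the 39 steps are east. The count is C(39, 11) = 1676056044.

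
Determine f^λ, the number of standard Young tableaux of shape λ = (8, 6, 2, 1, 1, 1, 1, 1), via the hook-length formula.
# SYT of shape (8, 6, 2, 1, 1, 1, 1, 1) = 155195040

Hook-length formula: f^λ = n! / Π hook(c), product over all cells c of the Young diagram. For λ = (8, 6, 2, 1, 1, 1, 1, 1), n = 21 boxes. Hook lengths by row (left-to-right, top-to-bottom): [15, 9, 7, 6, 5, 4, 2, 1]; [12, 6, 4, 3, 2, 1]; [7, 1]; [5]; [4]; [3]; [2]; [1]. Product of hooks = 329204736000. So f^λ = 21! / 329204736000 = 51090942171709440000 / 329204736000 = 155195040.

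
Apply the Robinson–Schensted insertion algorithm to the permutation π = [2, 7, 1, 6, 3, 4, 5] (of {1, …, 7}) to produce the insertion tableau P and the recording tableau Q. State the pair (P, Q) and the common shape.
P = [1, 3, 4, 5] / [2, 6] / [7];  Q = [1, 2, 6, 7] / [3, 4] / [5];  common shape = (4, 2, 1)

Row-insert the values π_1, π_2, … into P one at a time, bumping the leftmost entry strictly greater than the inserted value down to the next row. The recording tableau Q records, in position (i, j), the step at which that cell was added to P.
  Insert 2 (step 1): P = [2];  Q = [1]
  Insert 7 (step 2): P = [2, 7];  Q = [1, 2]
  Insert 1 (step 3): P = [1, 7] / [2];  Q = [1, 2] / [3]
  Insert 6 (step 4): P = [1, 6] / [2, 7];  Q = [1, 2] / [3, 4]
  Insert 3 (step 5): P = [1, 3] / [2, 6] / [7];  Q = [1, 2] / [3, 4] / [5]
  Insert 4 (step 6): P = [1, 3, 4] / [2, 6] / [7];  Q = [1, 2, 6] / [3, 4] / [5]
  Insert 5 (step 7): P = [1, 3, 4, 5] / [2, 6] / [7];  Q = [1, 2, 6, 7] / [3, 4] / [5]
Final shape: (4, 2, 1).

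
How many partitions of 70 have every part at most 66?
p(70, parts ≤ 66) = 4087961

Use the recurrence p(n, m) = p(n, m−1) + p(n−m, m): either the largest part is < m (count p(n, m−1)) or the largest part is exactly m (remove one copy of m, count p(n−m, m)). With p(0, ·) = 1 this gives p(70, parts ≤ 66) = 4087961. (By conjugating Young diagrams, this also counts partitions of 70 into at most 66 parts.)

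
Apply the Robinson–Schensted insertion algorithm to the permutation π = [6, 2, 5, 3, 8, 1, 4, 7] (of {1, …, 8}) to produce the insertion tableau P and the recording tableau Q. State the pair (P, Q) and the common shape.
P = [1, 3, 4, 7] / [2, 8] / [5] / [6];  Q = [1, 3, 5, 8] / [2, 7] / [4] / [6];  common shape = (4, 2, 1, 1)

Row-insert the values π_1, π_2, … into P one at a time, bumping the leftmost entry strictly greater than the inserted value down to the next row. The recording tableau Q records, in position (i, j), the step at which that cell was added to P.
  Insert 6 (step 1): P = [6];  Q = [1]
  Insert 2 (step 2): P = [2] / [6];  Q = [1] / [2]
  Insert 5 (step 3): P = [2, 5] / [6];  Q = [1, 3] / [2]
  Insert 3 (step 4): P = [2, 3] / [5] / [6];  Q = [1, 3] / [2] / [4]
  Insert 8 (step 5): P = [2, 3, 8] / [5] / [6];  Q = [1, 3, 5] / [2] / [4]
  Insert 1 (step 6): P = [1, 3, 8] / [2] / [5] / [6];  Q = [1, 3, 5] / [2] / [4] / [6]
  Insert 4 (step 7): P = [1, 3, 4] / [2, 8] / [5] / [6];  Q = [1, 3, 5] / [2, 7] / [4] / [6]
  Insert 7 (step 8): P = [1, 3, 4, 7] / [2, 8] / [5] / [6];  Q = [1, 3, 5, 8] / [2, 7] / [4] / [6]
Final shape: (4, 2, 1, 1).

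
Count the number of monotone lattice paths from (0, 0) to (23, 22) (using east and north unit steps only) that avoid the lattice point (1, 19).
Number of paths = 4116715317800

Total paths from (0, 0) to (23, 22): C(45, 23) = 4116715363800. Paths through (1, 19): (paths (0, 0) → (1, 19)) × (paths (1, 19) → (23, 22)) = C(20, 1) · C(25, 22) = 20 · 2300 = 46000. Avoidance count = 4116715363800 − 46000 = 4116715317800.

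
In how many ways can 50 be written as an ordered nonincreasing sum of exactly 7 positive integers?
p(50, 7 parts) = 8946

Partitions of n into exactly k parts are in bijection with partitions of n − k into at most k parts (subtract 1 from each part). So p(50, exactly 7) = p(43, parts ≤ 7). Computing via the recurrence p(m, j) = p(m, j−1) + p(m−j, j) gives 8946.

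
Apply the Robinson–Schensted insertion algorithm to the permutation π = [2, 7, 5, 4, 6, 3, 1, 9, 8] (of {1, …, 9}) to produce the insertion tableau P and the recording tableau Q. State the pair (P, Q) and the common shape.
P = [1, 3, 6, 8] / [2, 9] / [4] / [5] / [7];  Q = [1, 2, 5, 8] / [3, 9] / [4] / [6] / [7];  common shape = (4, 2, 1, 1, 1)

Row-insert the values π_1, π_2, … into P one at a time, bumping the leftmost entry strictly greater than the inserted value down to the next row. The recording tableau Q records, in position (i, j), the step at which that cell was added to P.
  Insert 2 (step 1): P = [2];  Q = [1]
  Insert 7 (step 2): P = [2, 7];  Q = [1, 2]
  Insert 5 (step 3): P = [2, 5] / [7];  Q = [1, 2] / [3]
  Insert 4 (step 4): P = [2, 4] / [5] / [7];  Q = [1, 2] / [3] / [4]
  Insert 6 (step 5): P = [2, 4, 6] / [5] / [7];  Q = [1, 2, 5] / [3] / [4]
  Insert 3 (step 6): P = [2, 3, 6] / [4] / [5] / [7];  Q = [1, 2, 5] / [3] / [4] / [6]
  Insert 1 (step 7): P = [1, 3, 6] / [2] / [4] / [5] / [7];  Q = [1, 2, 5] / [3] / [4] / [6] / [7]
  Insert 9 (step 8): P = [1, 3, 6, 9] / [2] / [4] / [5] / [7];  Q = [1, 2, 5, 8] / [3] / [4] / [6] / [7]
  Insert 8 (step 9): P = [1, 3, 6, 8] / [2, 9] / [4] / [5] / [7];  Q = [1, 2, 5, 8] / [3, 9] / [4] / [6] / [7]
Final shape: (4, 2, 1, 1, 1).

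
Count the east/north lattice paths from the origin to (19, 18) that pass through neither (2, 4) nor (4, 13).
Number of paths = 13670785305

Inclusion–exclusion. Total paths: C(37, 19) = 17672631900. Through P₁: C(6, 2)·C(31, 17) = 3977737875. Through P₂: C(17, 4)·C(20, 15) = 36899520. Since P₁ is strictly southwest of P₂, a monotone path through both must visit P₁ then P₂; paths through both = C(6, 2)·C(11, 2)·C(20, 15) = 12790800. Avoid both = 17672631900 − 3977737875 − 36899520 + 12790800 = 13670785305.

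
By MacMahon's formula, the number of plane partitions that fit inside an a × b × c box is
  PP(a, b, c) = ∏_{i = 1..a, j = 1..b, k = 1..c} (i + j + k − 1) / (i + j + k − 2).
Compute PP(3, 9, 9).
PP(3, 9, 9) = 1371597504992

Evaluate the triple product over i = 1..3, j = 1..9, k = 1..9. The factors are (2/1) · (3/2) · (4/3) · (5/4) · (6/5) · (7/6) · (8/7) · (9/8) · … (243 factors total). The numerators and denominators telescope so the product is an integer; carrying out the multiplication exactly gives PP(3, 9, 9) = 1371597504992.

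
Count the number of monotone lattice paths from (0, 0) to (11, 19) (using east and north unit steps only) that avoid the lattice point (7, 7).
Number of paths = 48381060

Total paths from (0, 0) to (11, 19): C(30, 11) = 54627300. Paths through (7, 7): (paths (0, 0) → (7, 7)) × (paths (7, 7) → (11, 19)) = C(14, 7) · C(16, 4) = 3432 · 1820 = 6246240. Avoidance count = 54627300 − 6246240 = 48381060.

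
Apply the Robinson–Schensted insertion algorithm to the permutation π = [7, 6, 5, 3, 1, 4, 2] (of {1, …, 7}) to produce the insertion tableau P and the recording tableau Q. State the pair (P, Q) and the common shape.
P = [1, 2] / [3, 4] / [5] / [6] / [7];  Q = [1, 6] / [2, 7] / [3] / [4] / [5];  common shape = (2, 2, 1, 1, 1)

Row-insert the values π_1, π_2, … into P one at a time, bumping the leftmost entry strictly greater than the inserted value down to the next row. The recording tableau Q records, in position (i, j), the step at which that cell was added to P.
  Insert 7 (step 1): P = [7];  Q = [1]
  Insert 6 (step 2): P = [6] / [7];  Q = [1] / [2]
  Insert 5 (step 3): P = [5] / [6] / [7];  Q = [1] / [2] / [3]
  Insert 3 (step 4): P = [3] / [5] / [6] / [7];  Q = [1] / [2] / [3] / [4]
  Insert 1 (step 5): P = [1] / [3] / [5] / [6] / [7];  Q = [1] / [2] / [3] / [4] / [5]
  Insert 4 (step 6): P = [1, 4] / [3] / [5] / [6] / [7];  Q = [1, 6] / [2] / [3] / [4] / [5]
  Insert 2 (step 7): P = [1, 2] / [3, 4] / [5] / [6] / [7];  Q = [1, 6] / [2, 7] / [3] / [4] / [5]
Final shape: (2, 2, 1, 1, 1).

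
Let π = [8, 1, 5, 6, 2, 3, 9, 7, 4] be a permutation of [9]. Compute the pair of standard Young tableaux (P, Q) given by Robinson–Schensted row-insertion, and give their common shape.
P = [1, 2, 3, 4] / [5, 6, 7] / [8, 9];  Q = [1, 3, 4, 7] / [2, 6, 8] / [5, 9];  common shape = (4, 3, 2)

Row-insert the values π_1, π_2, … into P one at a time, bumping the leftmost entry strictly greater than the inserted value down to the next row. The recording tableau Q records, in position (i, j), the step at which that cell was added to P.
  Insert 8 (step 1): P = [8];  Q = [1]
  Insert 1 (step 2): P = [1] / [8];  Q = [1] / [2]
  Insert 5 (step 3): P = [1, 5] / [8];  Q = [1, 3] / [2]
  Insert 6 (step 4): P = [1, 5, 6] / [8];  Q = [1, 3, 4] / [2]
  Insert 2 (step 5): P = [1, 2, 6] / [5] / [8];  Q = [1, 3, 4] / [2] / [5]
  Insert 3 (step 6): P = [1, 2, 3] / [5, 6] / [8];  Q = [1, 3, 4] / [2, 6] / [5]
  Insert 9 (step 7): P = [1, 2, 3, 9] / [5, 6] / [8];  Q = [1, 3, 4, 7] / [2, 6] / [5]
  Insert 7 (step 8): P = [1, 2, 3, 7] / [5, 6, 9] / [8];  Q = [1, 3, 4, 7] / [2, 6, 8] / [5]
  Insert 4 (step 9): P = [1, 2, 3, 4] / [5, 6, 7] / [8, 9];  Q = [1, 3, 4, 7] / [2, 6, 8] / [5, 9]
Final shape: (4, 3, 2).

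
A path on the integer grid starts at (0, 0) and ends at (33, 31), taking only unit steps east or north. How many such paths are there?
Number of paths = 1777090076065542336

A monotone lattice path from (0, 0) to (33, 31) consists of 33 east steps and 31 north steps in some order, so it is determined by which 33 of the 64 steps are east. The count is C(64, 33) = 1777090076065542336.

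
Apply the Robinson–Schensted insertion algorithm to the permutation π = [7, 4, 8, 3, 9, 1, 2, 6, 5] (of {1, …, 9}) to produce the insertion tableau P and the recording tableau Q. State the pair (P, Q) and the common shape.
P = [1, 2, 5] / [3, 6, 9] / [4, 8] / [7];  Q = [1, 3, 5] / [2, 7, 8] / [4, 9] / [6];  common shape = (3, 3, 2, 1)

Row-insert the values π_1, π_2, … into P one at a time, bumping the leftmost entry strictly greater than the inserted value down to the next row. The recording tableau Q records, in position (i, j), the step at which that cell was added to P.
  Insert 7 (step 1): P = [7];  Q = [1]
  Insert 4 (step 2): P = [4] / [7];  Q = [1] / [2]
  Insert 8 (step 3): P = [4, 8] / [7];  Q = [1, 3] / [2]
  Insert 3 (step 4): P = [3, 8] / [4] / [7];  Q = [1, 3] / [2] / [4]
  Insert 9 (step 5): P = [3, 8, 9] / [4] / [7];  Q = [1, 3, 5] / [2] / [4]
  Insert 1 (step 6): P = [1, 8, 9] / [3] / [4] / [7];  Q = [1, 3, 5] / [2] / [4] / [6]
  Insert 2 (step 7): P = [1, 2, 9] / [3, 8] / [4] / [7];  Q = [1, 3, 5] / [2, 7] / [4] / [6]
  Insert 6 (step 8): P = [1, 2, 6] / [3, 8, 9] / [4] / [7];  Q = [1, 3, 5] / [2, 7, 8] / [4] / [6]
  Insert 5 (step 9): P = [1, 2, 5] / [3, 6, 9] / [4, 8] / [7];  Q = [1, 3, 5] / [2, 7, 8] / [4, 9] / [6]
Final shape: (3, 3, 2, 1).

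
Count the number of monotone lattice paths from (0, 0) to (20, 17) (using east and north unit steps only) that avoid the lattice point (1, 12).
Number of paths = 15904816158

Total paths from (0, 0) to (20, 17): C(37, 20) = 15905368710. Paths through (1, 12): (paths (0, 0) → (1, 12)) × (paths (1, 12) → (20, 17)) = C(13, 1) · C(24, 19) = 13 · 42504 = 552552. Avoidance count = 15905368710 − 552552 = 15904816158.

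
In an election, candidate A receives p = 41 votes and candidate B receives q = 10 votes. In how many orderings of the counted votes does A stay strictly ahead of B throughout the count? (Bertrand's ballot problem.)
Strict-lead orderings = 7766844470

Total orderings of the 51 votes with 41 for A: C(51, 41) = 12777711870. By the Bertrand ballot formula (Cycle Lemma / reflection principle), the number of orderings in which A is strictly ahead of B throughout is (p − q)/(p + q) · C(p + q, p) = (41 − 10)/(41 + 10) · 12777711870 = 7766844470.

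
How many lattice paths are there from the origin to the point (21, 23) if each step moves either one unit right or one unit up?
Number of paths = 2012616400080

A monotone lattice path from (0, 0) to (21, 23) consists of 21 east steps and 23 north steps in some order, so it is determined by which 21 of the 44 steps are east. The count is C(44, 21) = 2012616400080.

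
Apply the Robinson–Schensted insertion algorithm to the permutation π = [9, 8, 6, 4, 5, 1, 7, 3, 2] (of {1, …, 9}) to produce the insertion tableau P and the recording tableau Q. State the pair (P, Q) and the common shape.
P = [1, 2, 7] / [3, 5] / [4] / [6] / [8] / [9];  Q = [1, 5, 7] / [2, 8] / [3] / [4] / [6] / [9];  common shape = (3, 2, 1, 1, 1, 1)

Row-insert the values π_1, π_2, … into P one at a time, bumping the leftmost entry strictly greater than the inserted value down to the next row. The recording tableau Q records, in position (i, j), the step at which that cell was added to P.
  Insert 9 (step 1): P = [9];  Q = [1]
  Insert 8 (step 2): P = [8] / [9];  Q = [1] / [2]
  Insert 6 (step 3): P = [6] / [8] / [9];  Q = [1] / [2] / [3]
  Insert 4 (step 4): P = [4] / [6] / [8] / [9];  Q = [1] / [2] / [3] / [4]
  Insert 5 (step 5): P = [4, 5] / [6] / [8] / [9];  Q = [1, 5] / [2] / [3] / [4]
  Insert 1 (step 6): P = [1, 5] / [4] / [6] / [8] / [9];  Q = [1, 5] / [2] / [3] / [4] / [6]
  Insert 7 (step 7): P = [1, 5, 7] / [4] / [6] / [8] / [9];  Q = [1, 5, 7] / [2] / [3] / [4] / [6]
  Insert 3 (step 8): P = [1, 3, 7] / [4, 5] / [6] / [8] / [9];  Q = [1, 5, 7] / [2, 8] / [3] / [4] / [6]
  Insert 2 (step 9): P = [1, 2, 7] / [3, 5] / [4] / [6] / [8] / [9];  Q = [1, 5, 7] / [2, 8] / [3] / [4] / [6] / [9]
Final shape: (3, 2, 1, 1, 1, 1).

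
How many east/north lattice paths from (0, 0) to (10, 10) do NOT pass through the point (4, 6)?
Number of paths = 140656

Total paths from (0, 0) to (10, 10): C(20, 10) = 184756. Paths through (4, 6): (paths (0, 0) → (4, 6)) × (paths (4, 6) → (10, 10)) = C(10, 4) · C(10, 6) = 210 · 210 = 44100. Avoidance count = 184756 − 44100 = 140656.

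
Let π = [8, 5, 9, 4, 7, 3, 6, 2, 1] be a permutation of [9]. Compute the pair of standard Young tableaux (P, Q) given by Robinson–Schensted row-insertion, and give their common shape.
P = [1, 6] / [2, 7] / [3, 9] / [4] / [5] / [8];  Q = [1, 3] / [2, 5] / [4, 7] / [6] / [8] / [9];  common shape = (2, 2, 2, 1, 1, 1)

Row-insert the values π_1, π_2, … into P one at a time, bumping the leftmost entry strictly greater than the inserted value down to the next row. The recording tableau Q records, in position (i, j), the step at which that cell was added to P.
  Insert 8 (step 1): P = [8];  Q = [1]
  Insert 5 (step 2): P = [5] / [8];  Q = [1] / [2]
  Insert 9 (step 3): P = [5, 9] / [8];  Q = [1, 3] / [2]
  Insert 4 (step 4): P = [4, 9] / [5] / [8];  Q = [1, 3] / [2] / [4]
  Insert 7 (step 5): P = [4, 7] / [5, 9] / [8];  Q = [1, 3] / [2, 5] / [4]
  Insert 3 (step 6): P = [3, 7] / [4, 9] / [5] / [8];  Q = [1, 3] / [2, 5] / [4] / [6]
  Insert 6 (step 7): P = [3, 6] / [4, 7] / [5, 9] / [8];  Q = [1, 3] / [2, 5] / [4, 7] / [6]
  Insert 2 (step 8): P = [2, 6] / [3, 7] / [4, 9] / [5] / [8];  Q = [1, 3] / [2, 5] / [4, 7] / [6] / [8]
  Insert 1 (step 9): P = [1, 6] / [2, 7] / [3, 9] / [4] / [5] / [8];  Q = [1, 3] / [2, 5] / [4, 7] / [6] / [8] / [9]
Final shape: (2, 2, 2, 1, 1, 1).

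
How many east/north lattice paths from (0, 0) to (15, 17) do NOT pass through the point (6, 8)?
Number of paths = 419716860

Total paths from (0, 0) to (15, 17): C(32, 15) = 565722720. Paths through (6, 8): (paths (0, 0) → (6, 8)) × (paths (6, 8) → (15, 17)) = C(14, 6) · C(18, 9) = 3003 · 48620 = 146005860. Avoidance count = 565722720 − 146005860 = 419716860.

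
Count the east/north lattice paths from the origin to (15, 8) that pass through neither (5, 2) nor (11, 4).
Number of paths = 267756

Inclusion–exclusion. Total paths: C(23, 15) = 490314. Through P₁: C(7, 5)·C(16, 10) = 168168. Through P₂: C(15, 11)·C(8, 4) = 95550. Since P₁ is strictly southwest of P₂, a monotone path through both must visit P₁ then P₂; paths through both = C(7, 5)·C(8, 6)·C(8, 4) = 41160. Avoid both = 490314 − 168168 − 95550 + 41160 = 267756.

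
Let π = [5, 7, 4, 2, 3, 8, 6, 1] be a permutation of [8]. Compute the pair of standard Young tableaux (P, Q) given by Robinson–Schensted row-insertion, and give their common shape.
P = [1, 3, 6] / [2, 7, 8] / [4] / [5];  Q = [1, 2, 6] / [3, 5, 7] / [4] / [8];  common shape = (3, 3, 1, 1)

Row-insert the values π_1, π_2, … into P one at a time, bumping the leftmost entry strictly greater than the inserted value down to the next row. The recording tableau Q records, in position (i, j), the step at which that cell was added to P.
  Insert 5 (step 1): P = [5];  Q = [1]
  Insert 7 (step 2): P = [5, 7];  Q = [1, 2]
  Insert 4 (step 3): P = [4, 7] / [5];  Q = [1, 2] / [3]
  Insert 2 (step 4): P = [2, 7] / [4] / [5];  Q = [1, 2] / [3] / [4]
  Insert 3 (step 5): P = [2, 3] / [4, 7] / [5];  Q = [1, 2] / [3, 5] / [4]
  Insert 8 (step 6): P = [2, 3, 8] / [4, 7] / [5];  Q = [1, 2, 6] / [3, 5] / [4]
  Insert 6 (step 7): P = [2, 3, 6] / [4, 7, 8] / [5];  Q = [1, 2, 6] / [3, 5, 7] / [4]
  Insert 1 (step 8): P = [1, 3, 6] / [2, 7, 8] / [4] / [5];  Q = [1, 2, 6] / [3, 5, 7] / [4] / [8]
Final shape: (3, 3, 1, 1).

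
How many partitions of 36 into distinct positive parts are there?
q(36) = 668

A partition into distinct parts is a strictly decreasing sequence summing to n. The recurrence d(n, m) = d(n, m−1) + d(n−m, m−1) (use part m at most once) with q(n) = d(n, n) gives q(36) = 668. (Euler's theorem: # distinct-part partitions = # odd-part partitions.)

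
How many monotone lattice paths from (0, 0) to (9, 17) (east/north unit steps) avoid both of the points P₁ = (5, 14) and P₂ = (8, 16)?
Number of paths = 1479188

Inclusion–exclusion. Total paths: C(26, 9) = 3124550. Through P₁: C(19, 5)·C(7, 4) = 406980. Through P₂: C(24, 8)·C(2, 1) = 1470942. Since P₁ is strictly southwest of P₂, a monotone path through both must visit P₁ then P₂; paths through both = C(19, 5)·C(5, 3)·C(2, 1) = 232560. Avoid both = 3124550 − 406980 − 1470942 + 232560 = 1479188.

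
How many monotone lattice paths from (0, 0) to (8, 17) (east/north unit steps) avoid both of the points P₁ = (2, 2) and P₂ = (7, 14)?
Number of paths = 439383

Inclusion–exclusion. Total paths: C(25, 8) = 1081575. Through P₁: C(4, 2)·C(21, 6) = 325584. Through P₂: C(21, 7)·C(4, 1) = 465120. Since P₁ is strictly southwest of P₂, a monotone path through both must visit P₁ then P₂; paths through both = C(4, 2)·C(17, 5)·C(4, 1) = 148512. Avoid both = 1081575 − 325584 − 465120 + 148512 = 439383.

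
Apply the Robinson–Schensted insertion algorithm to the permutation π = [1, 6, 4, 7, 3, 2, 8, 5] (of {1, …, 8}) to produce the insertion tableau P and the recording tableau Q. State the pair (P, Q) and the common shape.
P = [1, 2, 5, 8] / [3, 7] / [4] / [6];  Q = [1, 2, 4, 7] / [3, 8] / [5] / [6];  common shape = (4, 2, 1, 1)

Row-insert the values π_1, π_2, … into P one at a time, bumping the leftmost entry strictly greater than the inserted value down to the next row. The recording tableau Q records, in position (i, j), the step at which that cell was added to P.
  Insert 1 (step 1): P = [1];  Q = [1]
  Insert 6 (step 2): P = [1, 6];  Q = [1, 2]
  Insert 4 (step 3): P = [1, 4] / [6];  Q = [1, 2] / [3]
  Insert 7 (step 4): P = [1, 4, 7] / [6];  Q = [1, 2, 4] / [3]
  Insert 3 (step 5): P = [1, 3, 7] / [4] / [6];  Q = [1, 2, 4] / [3] / [5]
  Insert 2 (step 6): P = [1, 2, 7] / [3] / [4] / [6];  Q = [1, 2, 4] / [3] / [5] / [6]
  Insert 8 (step 7): P = [1, 2, 7, 8] / [3] / [4] / [6];  Q = [1, 2, 4, 7] / [3] / [5] / [6]
  Insert 5 (step 8): P = [1, 2, 5, 8] / [3, 7] / [4] / [6];  Q = [1, 2, 4, 7] / [3, 8] / [5] / [6]
Final shape: (4, 2, 1, 1).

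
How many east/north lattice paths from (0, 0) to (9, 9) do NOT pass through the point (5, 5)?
Number of paths = 30980

Total paths from (0, 0) to (9, 9): C(18, 9) = 48620. Paths through (5, 5): (paths (0, 0) → (5, 5)) × (paths (5, 5) → (9, 9)) = C(10, 5) · C(8, 4) = 252 · 70 = 17640. Avoidance count = 48620 − 17640 = 30980.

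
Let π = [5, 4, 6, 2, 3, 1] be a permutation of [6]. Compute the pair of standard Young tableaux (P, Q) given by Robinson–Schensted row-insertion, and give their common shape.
P = [1, 3] / [2, 6] / [4] / [5];  Q = [1, 3] / [2, 5] / [4] / [6];  common shape = (2, 2, 1, 1)

Row-insert the values π_1, π_2, … into P one at a time, bumping the leftmost entry strictly greater than the inserted value down to the next row. The recording tableau Q records, in position (i, j), the step at which that cell was added to P.
  Insert 5 (step 1): P = [5];  Q = [1]
  Insert 4 (step 2): P = [4] / [5];  Q = [1] / [2]
  Insert 6 (step 3): P = [4, 6] / [5];  Q = [1, 3] / [2]
  Insert 2 (step 4): P = [2, 6] / [4] / [5];  Q = [1, 3] / [2] / [4]
  Insert 3 (step 5): P = [2, 3] / [4, 6] / [5];  Q = [1, 3] / [2, 5] / [4]
  Insert 1 (step 6): P = [1, 3] / [2, 6] / [4] / [5];  Q = [1, 3] / [2, 5] / [4] / [6]
Final shape: (2, 2, 1, 1).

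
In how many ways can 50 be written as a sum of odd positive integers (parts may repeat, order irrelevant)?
p_odd(50) = 3658

Enumerate partitions using only odd parts via the recurrence o(n, m) = o(n, m−2) + o(n−m, m) over odd m, starting from the largest odd part ≤ n. This gives p_odd(50) = 3658. (Euler's theorem: equals the count of distinct-part partitions.)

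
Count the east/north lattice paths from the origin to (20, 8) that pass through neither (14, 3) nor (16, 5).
Number of paths = 2224530

Inclusion–exclusion. Total paths: C(28, 20) = 3108105. Through P₁: C(17, 14)·C(11, 6) = 314160. Through P₂: C(21, 16)·C(7, 4) = 712215. Since P₁ is strictly southwest of P₂, a monotone path through both must visit P₁ then P₂; paths through both = C(17, 14)·C(4, 2)·C(7, 4) = 142800. Avoid both = 3108105 − 314160 − 712215 + 142800 = 2224530.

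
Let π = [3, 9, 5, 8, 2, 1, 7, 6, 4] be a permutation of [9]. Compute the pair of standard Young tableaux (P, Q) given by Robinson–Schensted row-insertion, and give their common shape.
P = [1, 4, 6] / [2, 5] / [3, 7] / [8] / [9];  Q = [1, 2, 4] / [3, 7] / [5, 8] / [6] / [9];  common shape = (3, 2, 2, 1, 1)

Row-insert the values π_1, π_2, … into P one at a time, bumping the leftmost entry strictly greater than the inserted value down to the next row. The recording tableau Q records, in position (i, j), the step at which that cell was added to P.
  Insert 3 (step 1): P = [3];  Q = [1]
  Insert 9 (step 2): P = [3, 9];  Q = [1, 2]
  Insert 5 (step 3): P = [3, 5] / [9];  Q = [1, 2] / [3]
  Insert 8 (step 4): P = [3, 5, 8] / [9];  Q = [1, 2, 4] / [3]
  Insert 2 (step 5): P = [2, 5, 8] / [3] / [9];  Q = [1, 2, 4] / [3] / [5]
  Insert 1 (step 6): P = [1, 5, 8] / [2] / [3] / [9];  Q = [1, 2, 4] / [3] / [5] / [6]
  Insert 7 (step 7): P = [1, 5, 7] / [2, 8] / [3] / [9];  Q = [1, 2, 4] / [3, 7] / [5] / [6]
  Insert 6 (step 8): P = [1, 5, 6] / [2, 7] / [3, 8] / [9];  Q = [1, 2, 4] / [3, 7] / [5, 8] / [6]
  Insert 4 (step 9): P = [1, 4, 6] / [2, 5] / [3, 7] / [8] / [9];  Q = [1, 2, 4] / [3, 7] / [5, 8] / [6] / [9]
Final shape: (3, 2, 2, 1, 1).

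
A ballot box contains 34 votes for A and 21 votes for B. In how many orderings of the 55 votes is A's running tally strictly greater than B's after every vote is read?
Strict-lead orderings = 198954083924505

Total orderings of the 55 votes with 34 for A: C(55, 34) = 841728816603675. By the Bertrand ballot formula (Cycle Lemma / reflection principle), the number of orderings in which A is strictly ahead of B throughout is (p − q)/(p + q) · C(p + q, p) = (34 − 21)/(34 + 21) · 841728816603675 = 198954083924505.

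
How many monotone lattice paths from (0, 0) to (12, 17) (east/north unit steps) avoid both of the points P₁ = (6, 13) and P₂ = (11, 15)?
Number of paths = 24729051

Inclusion–exclusion. Total paths: C(29, 12) = 51895935. Through P₁: C(19, 6)·C(10, 6) = 5697720. Through P₂: C(26, 11)·C(3, 1) = 23178480. Since P₁ is strictly southwest of P₂, a monotone path through both must visit P₁ then P₂; paths through both = C(19, 6)·C(7, 5)·C(3, 1) = 1709316. Avoid both = 51895935 − 5697720 − 23178480 + 1709316 = 24729051.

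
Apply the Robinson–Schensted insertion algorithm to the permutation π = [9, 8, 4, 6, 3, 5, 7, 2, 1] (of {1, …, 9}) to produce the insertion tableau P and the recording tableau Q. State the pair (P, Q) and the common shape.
P = [1, 5, 7] / [2, 6] / [3] / [4] / [8] / [9];  Q = [1, 4, 7] / [2, 6] / [3] / [5] / [8] / [9];  common shape = (3, 2, 1, 1, 1, 1)

Row-insert the values π_1, π_2, … into P one at a time, bumping the leftmost entry strictly greater than the inserted value down to the next row. The recording tableau Q records, in position (i, j), the step at which that cell was added to P.
  Insert 9 (step 1): P = [9];  Q = [1]
  Insert 8 (step 2): P = [8] / [9];  Q = [1] / [2]
  Insert 4 (step 3): P = [4] / [8] / [9];  Q = [1] / [2] / [3]
  Insert 6 (step 4): P = [4, 6] / [8] / [9];  Q = [1, 4] / [2] / [3]
  Insert 3 (step 5): P = [3, 6] / [4] / [8] / [9];  Q = [1, 4] / [2] / [3] / [5]
  Insert 5 (step 6): P = [3, 5] / [4, 6] / [8] / [9];  Q = [1, 4] / [2, 6] / [3] / [5]
  Insert 7 (step 7): P = [3, 5, 7] / [4, 6] / [8] / [9];  Q = [1, 4, 7] / [2, 6] / [3] / [5]
  Insert 2 (step 8): P = [2, 5, 7] / [3, 6] / [4] / [8] / [9];  Q = [1, 4, 7] / [2, 6] / [3] / [5] / [8]
  Insert 1 (step 9): P = [1, 5, 7] / [2, 6] / [3] / [4] / [8] / [9];  Q = [1, 4, 7] / [2, 6] / [3] / [5] / [8] / [9]
Final shape: (3, 2, 1, 1, 1, 1).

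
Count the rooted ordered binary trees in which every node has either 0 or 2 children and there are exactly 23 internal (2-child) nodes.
C_23 = 343059613650

These full binary trees are counted by the Catalan number C_n = (1/(n + 1)) · C(2n, n). For n = 23: C_23 = (1/24) · C(46, 23) = 8233430727600/24 = 343059613650.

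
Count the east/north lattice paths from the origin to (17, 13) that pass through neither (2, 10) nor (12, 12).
Number of paths = 103507194

Inclusion–exclusion. Total paths: C(30, 17) = 119759850. Through P₁: C(12, 2)·C(18, 15) = 53856. Through P₂: C(24, 12)·C(6, 5) = 16224936. Since P₁ is strictly southwest of P₂, a monotone path through both must visit P₁ then P₂; paths through both = C(12, 2)·C(12, 10)·C(6, 5) = 26136. Avoid both = 119759850 − 53856 − 16224936 + 26136 = 103507194.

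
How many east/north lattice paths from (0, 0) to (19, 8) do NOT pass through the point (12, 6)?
Number of paths = 1551771

Total paths from (0, 0) to (19, 8): C(27, 19) = 2220075. Paths through (12, 6): (paths (0, 0) → (12, 6)) × (paths (12, 6) → (19, 8)) = C(18, 12) · C(9, 7) = 18564 · 36 = 668304. Avoidance count = 2220075 − 668304 = 1551771.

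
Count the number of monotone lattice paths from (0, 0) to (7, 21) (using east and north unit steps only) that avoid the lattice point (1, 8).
Number of paths = 939852

Total paths from (0, 0) to (7, 21): C(28, 7) = 1184040. Paths through (1, 8): (paths (0, 0) → (1, 8)) × (paths (1, 8) → (7, 21)) = C(9, 1) · C(19, 6) = 9 · 27132 = 244188. Avoidance count = 1184040 − 244188 = 939852.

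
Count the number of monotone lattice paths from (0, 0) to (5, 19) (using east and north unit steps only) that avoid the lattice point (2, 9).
Number of paths = 26774

Total paths from (0, 0) to (5, 19): C(24, 5) = 42504. Paths through (2, 9): (paths (0, 0) → (2, 9)) × (paths (2, 9) → (5, 19)) = C(11, 2) · C(13, 3) = 55 · 286 = 15730. Avoidance count = 42504 − 15730 = 26774.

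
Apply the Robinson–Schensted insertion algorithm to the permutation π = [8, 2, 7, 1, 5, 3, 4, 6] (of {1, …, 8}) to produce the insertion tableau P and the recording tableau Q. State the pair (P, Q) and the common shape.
P = [1, 3, 4, 6] / [2, 5] / [7] / [8];  Q = [1, 3, 7, 8] / [2, 5] / [4] / [6];  common shape = (4, 2, 1, 1)

Row-insert the values π_1, π_2, … into P one at a time, bumping the leftmost entry strictly greater than the inserted value down to the next row. The recording tableau Q records, in position (i, j), the step at which that cell was added to P.
  Insert 8 (step 1): P = [8];  Q = [1]
  Insert 2 (step 2): P = [2] / [8];  Q = [1] / [2]
  Insert 7 (step 3): P = [2, 7] / [8];  Q = [1, 3] / [2]
  Insert 1 (step 4): P = [1, 7] / [2] / [8];  Q = [1, 3] / [2] / [4]
  Insert 5 (step 5): P = [1, 5] / [2, 7] / [8];  Q = [1, 3] / [2, 5] / [4]
  Insert 3 (step 6): P = [1, 3] / [2, 5] / [7] / [8];  Q = [1, 3] / [2, 5] / [4] / [6]
  Insert 4 (step 7): P = [1, 3, 4] / [2, 5] / [7] / [8];  Q = [1, 3, 7] / [2, 5] / [4] / [6]
  Insert 6 (step 8): P = [1, 3, 4, 6] / [2, 5] / [7] / [8];  Q = [1, 3, 7, 8] / [2, 5] / [4] / [6]
Final shape: (4, 2, 1, 1).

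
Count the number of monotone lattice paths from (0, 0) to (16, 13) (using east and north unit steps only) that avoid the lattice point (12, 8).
Number of paths = 51991695

Total paths from (0, 0) to (16, 13): C(29, 16) = 67863915. Paths through (12, 8): (paths (0, 0) → (12, 8)) × (paths (12, 8) → (16, 13)) = C(20, 12) · C(9, 4) = 125970 · 126 = 15872220. Avoidance count = 67863915 − 15872220 = 51991695.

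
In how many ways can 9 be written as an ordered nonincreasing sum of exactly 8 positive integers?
p(9, 8 parts) = 1

Partitions of n into exactly k parts ↔ partitions of n − k into at most k parts (subtract 1 from each part). For n = 9, k = 8, the partitions are: 2+1+1+1+1+1+1+1. Count = 1.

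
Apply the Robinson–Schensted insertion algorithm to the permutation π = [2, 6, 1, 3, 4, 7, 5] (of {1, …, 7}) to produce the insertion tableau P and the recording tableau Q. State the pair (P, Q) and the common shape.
P = [1, 3, 4, 5] / [2, 6, 7];  Q = [1, 2, 5, 6] / [3, 4, 7];  common shape = (4, 3)

Row-insert the values π_1, π_2, … into P one at a time, bumping the leftmost entry strictly greater than the inserted value down to the next row. The recording tableau Q records, in position (i, j), the step at which that cell was added to P.
  Insert 2 (step 1): P = [2];  Q = [1]
  Insert 6 (step 2): P = [2, 6];  Q = [1, 2]
  Insert 1 (step 3): P = [1, 6] / [2];  Q = [1, 2] / [3]
  Insert 3 (step 4): P = [1, 3] / [2, 6];  Q = [1, 2] / [3, 4]
  Insert 4 (step 5): P = [1, 3, 4] / [2, 6];  Q = [1, 2, 5] / [3, 4]
  Insert 7 (step 6): P = [1, 3, 4, 7] / [2, 6];  Q = [1, 2, 5, 6] / [3, 4]
  Insert 5 (step 7): P = [1, 3, 4, 5] / [2, 6, 7];  Q = [1, 2, 5, 6] / [3, 4, 7]
Final shape: (4, 3).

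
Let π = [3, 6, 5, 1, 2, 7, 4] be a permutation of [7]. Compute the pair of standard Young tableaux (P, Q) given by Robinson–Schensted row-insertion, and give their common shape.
P = [1, 2, 4] / [3, 5, 7] / [6];  Q = [1, 2, 6] / [3, 5, 7] / [4];  common shape = (3, 3, 1)

Row-insert the values π_1, π_2, … into P one at a time, bumping the leftmost entry strictly greater than the inserted value down to the next row. The recording tableau Q records, in position (i, j), the step at which that cell was added to P.
  Insert 3 (step 1): P = [3];  Q = [1]
  Insert 6 (step 2): P = [3, 6];  Q = [1, 2]
  Insert 5 (step 3): P = [3, 5] / [6];  Q = [1, 2] / [3]
  Insert 1 (step 4): P = [1, 5] / [3] / [6];  Q = [1, 2] / [3] / [4]
  Insert 2 (step 5): P = [1, 2] / [3, 5] / [6];  Q = [1, 2] / [3, 5] / [4]
  Insert 7 (step 6): P = [1, 2, 7] / [3, 5] / [6];  Q = [1, 2, 6] / [3, 5] / [4]
  Insert 4 (step 7): P = [1, 2, 4] / [3, 5, 7] / [6];  Q = [1, 2, 6] / [3, 5, 7] / [4]
Final shape: (3, 3, 1).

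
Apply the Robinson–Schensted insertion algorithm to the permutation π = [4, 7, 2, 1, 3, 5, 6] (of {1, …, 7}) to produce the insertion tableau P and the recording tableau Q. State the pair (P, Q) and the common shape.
P = [1, 3, 5, 6] / [2, 7] / [4];  Q = [1, 2, 6, 7] / [3, 5] / [4];  common shape = (4, 2, 1)

Row-insert the values π_1, π_2, … into P one at a time, bumping the leftmost entry strictly greater than the inserted value down to the next row. The recording tableau Q records, in position (i, j), the step at which that cell was added to P.
  Insert 4 (step 1): P = [4];  Q = [1]
  Insert 7 (step 2): P = [4, 7];  Q = [1, 2]
  Insert 2 (step 3): P = [2, 7] / [4];  Q = [1, 2] / [3]
  Insert 1 (step 4): P = [1, 7] / [2] / [4];  Q = [1, 2] / [3] / [4]
  Insert 3 (step 5): P = [1, 3] / [2, 7] / [4];  Q = [1, 2] / [3, 5] / [4]
  Insert 5 (step 6): P = [1, 3, 5] / [2, 7] / [4];  Q = [1, 2, 6] / [3, 5] / [4]
  Insert 6 (step 7): P = [1, 3, 5, 6] / [2, 7] / [4];  Q = [1, 2, 6, 7] / [3, 5] / [4]
Final shape: (4, 2, 1).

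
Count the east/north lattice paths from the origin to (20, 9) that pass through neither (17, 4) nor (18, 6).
Number of paths = 8513435

Inclusion–exclusion. Total paths: C(29, 20) = 10015005. Through P₁: C(21, 17)·C(8, 3) = 335160. Through P₂: C(24, 18)·C(5, 2) = 1345960. Since P₁ is strictly southwest of P₂, a monotone path through both must visit P₁ then P₂; paths through both = C(21, 17)·C(3, 1)·C(5, 2) = 179550. Avoid both = 10015005 − 335160 − 1345960 + 179550 = 8513435.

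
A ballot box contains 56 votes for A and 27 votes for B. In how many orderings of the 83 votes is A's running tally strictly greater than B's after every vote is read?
Strict-lead orderings = 1780627443558247300152

Total orderings of the 83 votes with 56 for A: C(83, 56) = 5096278545356362962504. By the Bertrand ballot formula (Cycle Lemma / reflection principle), the number of orderings in which A is strictly ahead of B throughout is (p − q)/(p + q) · C(p + q, p) = (56 − 27)/(56 + 27) · 5096278545356362962504 = 1780627443558247300152.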